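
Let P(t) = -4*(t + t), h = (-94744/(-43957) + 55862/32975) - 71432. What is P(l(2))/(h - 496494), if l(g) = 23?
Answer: 66676175450/205798244304279 ≈ 0.00032399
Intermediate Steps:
h = -103533823872066/1449482075 (h = (-94744*(-1/43957) + 55862*(1/32975)) - 71432 = (94744/43957 + 55862/32975) - 71432 = 5579709334/1449482075 - 71432 = -103533823872066/1449482075 ≈ -71428.)
P(t) = -8*t
P(l(2))/(h - 496494) = (-8*23)/(-103533823872066/1449482075 - 496494) = -184/(-823192977217116/1449482075) = -184*(-1449482075/823192977217116) = 66676175450/205798244304279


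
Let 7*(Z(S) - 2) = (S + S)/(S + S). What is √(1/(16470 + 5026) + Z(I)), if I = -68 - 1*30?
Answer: √12129811246/75236 ≈ 1.4639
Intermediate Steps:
I = -98 (I = -68 - 30 = -98)
Z(S) = 15/7 (Z(S) = 2 + ((S + S)/(S + S))/7 = 2 + ((2*S)/((2*S)))/7 = 2 + ((2*S)*(1/(2*S)))/7 = 2 + (⅐)*1 = 2 + ⅐ = 15/7)
√(1/(16470 + 5026) + Z(I)) = √(1/(16470 + 5026) + 15/7) = √(1/21496 + 15/7) = √(322447/150472) = √12129811246/75236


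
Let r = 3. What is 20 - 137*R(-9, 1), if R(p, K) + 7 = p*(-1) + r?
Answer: -665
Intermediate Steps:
R(p, K) = -4 - p (R(p, K) = -7 + (p*(-1) + 3) = -7 + (-p + 3) = -7 + (3 - p) = -4 - p)
20 - 137*R(-9, 1) = 20 - 137*(-4 - 1*(-9)) = 20 - 137*(-4 + 9) = 20 - 137*5 = 20 - 685 = -665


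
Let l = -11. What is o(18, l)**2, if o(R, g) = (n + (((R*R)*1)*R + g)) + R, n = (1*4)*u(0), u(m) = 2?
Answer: 34187409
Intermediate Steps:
n = 8 (n = (1*4)*2 = 4*2 = 8)
o(R, g) = 8 + R + g + R**3 (o(R, g) = (8 + (((R*R)*1)*R + g)) + R = (8 + ((R**2*1)*R + g)) + R = (8 + (R**2*R + g)) + R = (8 + (R**3 + g)) + R = (8 + (g + R**3)) + R = (8 + g + R**3) + R = 8 + R + g + R**3)
o(18, l)**2 = (8 + 18 - 11 + 18**3)**2 = (8 + 18 - 11 + 5832)**2 = 5847**2 = 34187409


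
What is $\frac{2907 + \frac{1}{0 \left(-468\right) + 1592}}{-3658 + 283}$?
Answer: $- \frac{925589}{1074600} \approx -0.86133$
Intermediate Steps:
$\frac{2907 + \frac{1}{0 \left(-468\right) + 1592}}{-3658 + 283} = \frac{2907 + \frac{1}{0 + 1592}}{-3375} = \left(2907 + \frac{1}{1592}\right) \left(- \frac{1}{3375}\right) = \frac{4627945}{1592} \left(- \frac{1}{3375}\right) = - \frac{925589}{1074600}$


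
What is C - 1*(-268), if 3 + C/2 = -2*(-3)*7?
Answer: 346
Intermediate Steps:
C = 78 (C = -6 + 2*(-2*(-3)*7) = -6 + 2*(6*7) = -6 + 2*42 = -6 + 84 = 78)
C - 1*(-268) = 78 - 1*(-268) = 78 + 268 = 346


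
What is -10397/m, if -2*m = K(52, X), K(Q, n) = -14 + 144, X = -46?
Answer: 10397/65 ≈ 159.95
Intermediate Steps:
K(Q, n) = 130
m = -65 (m = -½*130 = -65)
-10397/m = -10397/(-65) = -10397*(-1/65) = 10397/65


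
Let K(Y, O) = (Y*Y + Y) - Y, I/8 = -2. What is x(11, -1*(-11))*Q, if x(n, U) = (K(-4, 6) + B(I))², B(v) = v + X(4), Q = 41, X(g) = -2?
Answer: 164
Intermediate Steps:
I = -16 (I = 8*(-2) = -16)
K(Y, O) = Y² (K(Y, O) = (Y² + Y) - Y = (Y + Y²) - Y = Y²)
B(v) = -2 + v (B(v) = v - 2 = -2 + v)
x(n, U) = 4 (x(n, U) = ((-4)² + (-2 - 16))² = (16 - 18)² = (-2)² = 4)
x(11, -1*(-11))*Q = 4*41 = 164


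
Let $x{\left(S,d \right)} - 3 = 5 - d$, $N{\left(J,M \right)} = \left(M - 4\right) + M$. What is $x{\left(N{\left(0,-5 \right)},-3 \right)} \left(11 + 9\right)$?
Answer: $220$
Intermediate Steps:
$N{\left(J,M \right)} = -4 + 2 M$ ($N{\left(J,M \right)} = \left(-4 + M\right) + M = -4 + 2 M$)
$x{\left(S,d \right)} = 8 - d$ ($x{\left(S,d \right)} = 3 - \left(-5 + d\right) = 8 - d$)
$x{\left(N{\left(0,-5 \right)},-3 \right)} \left(11 + 9\right) = \left(8 - -3\right) \left(11 + 9\right) = \left(8 + 3\right) 20 = 11 \cdot 20 = 220$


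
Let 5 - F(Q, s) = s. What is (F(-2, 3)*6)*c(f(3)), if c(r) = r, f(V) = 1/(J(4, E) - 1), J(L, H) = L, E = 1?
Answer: 4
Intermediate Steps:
F(Q, s) = 5 - s
f(V) = ⅓ (f(V) = 1/(4 - 1) = 1/3 = ⅓)
(F(-2, 3)*6)*c(f(3)) = ((5 - 1*3)*6)*(⅓) = ((5 - 3)*6)*(⅓) = (2*6)*(⅓) = 12*(⅓) = 4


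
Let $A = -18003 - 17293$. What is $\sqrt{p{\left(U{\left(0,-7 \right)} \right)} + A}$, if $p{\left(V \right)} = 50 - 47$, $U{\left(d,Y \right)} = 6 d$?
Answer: $i \sqrt{35293} \approx 187.86 i$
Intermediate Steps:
$A = -35296$ ($A = -18003 - 17293 = -35296$)
$p{\left(V \right)} = 3$ ($p{\left(V \right)} = 50 - 47 = 3$)
$\sqrt{p{\left(U{\left(0,-7 \right)} \right)} + A} = \sqrt{3 - 35296} = \sqrt{-35293} = i \sqrt{35293}$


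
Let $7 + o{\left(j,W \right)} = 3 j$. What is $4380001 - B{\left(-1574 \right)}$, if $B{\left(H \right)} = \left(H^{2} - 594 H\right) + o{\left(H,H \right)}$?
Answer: $972298$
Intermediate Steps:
$o{\left(j,W \right)} = -7 + 3 j$
$B{\left(H \right)} = -7 + H^{2} - 591 H$ ($B{\left(H \right)} = \left(H^{2} - 594 H\right) + \left(-7 + 3 H\right) = -7 + H^{2} - 591 H$)
$4380001 - B{\left(-1574 \right)} = 4380001 - \left(-7 + \left(-1574\right)^{2} - -930234\right) = 4380001 - \left(-7 + 2477476 + 930234\right) = 4380001 - 3407703 = 972298$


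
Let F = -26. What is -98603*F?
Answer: 2563678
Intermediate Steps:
-98603*F = -98603*(-26) = 2563678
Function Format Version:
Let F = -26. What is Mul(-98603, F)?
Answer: 2563678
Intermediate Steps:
Mul(-98603, F) = Mul(-98603, -26) = 2563678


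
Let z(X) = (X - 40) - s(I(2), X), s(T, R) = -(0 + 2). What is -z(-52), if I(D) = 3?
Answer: 90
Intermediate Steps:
s(T, R) = -2 (s(T, R) = -1*2 = -2)
z(X) = -38 + X (z(X) = (X - 40) - 1*(-2) = (-40 + X) + 2 = -38 + X)
-z(-52) = -(-38 - 52) = -1*(-90) = 90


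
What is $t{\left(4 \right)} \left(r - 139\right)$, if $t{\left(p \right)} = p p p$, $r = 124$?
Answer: $-960$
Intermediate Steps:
$t{\left(p \right)} = p^{3}$ ($t{\left(p \right)} = p^{2} p = p^{3}$)
$t{\left(4 \right)} \left(r - 139\right) = 4^{3} \left(124 - 139\right) = 64 \left(-15\right) = -960$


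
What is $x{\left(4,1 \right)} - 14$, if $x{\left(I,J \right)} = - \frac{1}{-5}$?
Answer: $- \frac{69}{5} \approx -13.8$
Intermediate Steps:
$x{\left(I,J \right)} = \frac{1}{5}$ ($x{\left(I,J \right)} = \left(-1\right) \left(- \frac{1}{5}\right) = \frac{1}{5}$)
$x{\left(4,1 \right)} - 14 = \frac{1}{5} - 14 = - \frac{69}{5}$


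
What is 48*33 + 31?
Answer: 1615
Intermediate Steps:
48*33 + 31 = 1584 + 31 = 1615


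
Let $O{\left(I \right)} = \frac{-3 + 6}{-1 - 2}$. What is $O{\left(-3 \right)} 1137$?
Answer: $-1137$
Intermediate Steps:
$O{\left(I \right)} = -1$ ($O{\left(I \right)} = \frac{3}{-3} = 3 \left(- \frac{1}{3}\right) = -1$)
$O{\left(-3 \right)} 1137 = \left(-1\right) 1137 = -1137$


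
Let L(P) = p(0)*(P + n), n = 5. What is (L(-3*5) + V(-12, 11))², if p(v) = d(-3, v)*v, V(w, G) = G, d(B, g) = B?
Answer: 121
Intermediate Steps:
p(v) = -3*v
L(P) = 0 (L(P) = (-3*0)*(P + 5) = 0*(5 + P) = 0)
(L(-3*5) + V(-12, 11))² = (0 + 11)² = 11² = 121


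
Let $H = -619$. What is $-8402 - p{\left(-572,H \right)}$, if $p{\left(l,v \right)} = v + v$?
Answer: $-7164$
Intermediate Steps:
$p{\left(l,v \right)} = 2 v$
$-8402 - p{\left(-572,H \right)} = -8402 - 2 \left(-619\right) = -8402 - -1238 = -8402 + 1238 = -7164$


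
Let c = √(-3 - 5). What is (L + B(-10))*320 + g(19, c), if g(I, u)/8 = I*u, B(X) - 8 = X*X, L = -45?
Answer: 20160 + 304*I*√2 ≈ 20160.0 + 429.92*I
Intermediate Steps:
B(X) = 8 + X² (B(X) = 8 + X*X = 8 + X²)
c = 2*I*√2 (c = √(-8) = 2*I*√2 ≈ 2.8284*I)
g(I, u) = 8*I*u (g(I, u) = 8*(I*u) = 8*I*u)
(L + B(-10))*320 + g(19, c) = (-45 + (8 + (-10)²))*320 + 8*19*(2*I*√2) = (-45 + (8 + 100))*320 + 304*I*√2 = (-45 + 108)*320 + 304*I*√2 = 63*320 + 304*I*√2 = 20160 + 304*I*√2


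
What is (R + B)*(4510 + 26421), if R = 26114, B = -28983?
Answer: -88741039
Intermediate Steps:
(R + B)*(4510 + 26421) = (26114 - 28983)*(4510 + 26421) = -2869*30931 = -88741039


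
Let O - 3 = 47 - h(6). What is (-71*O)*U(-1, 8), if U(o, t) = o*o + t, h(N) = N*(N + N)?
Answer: 14058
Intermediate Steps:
h(N) = 2*N² (h(N) = N*(2*N) = 2*N²)
O = -22 (O = 3 + (47 - 2*6²) = 3 + (47 - 2*36) = 3 + (47 - 1*72) = 3 + (47 - 72) = 3 - 25 = -22)
U(o, t) = t + o² (U(o, t) = o² + t = t + o²)
(-71*O)*U(-1, 8) = (-71*(-22))*(8 + (-1)²) = 1562*(8 + 1) = 1562*9 = 14058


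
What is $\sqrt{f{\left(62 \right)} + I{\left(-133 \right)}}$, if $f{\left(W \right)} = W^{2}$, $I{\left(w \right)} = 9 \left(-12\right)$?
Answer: $2 \sqrt{934} \approx 61.123$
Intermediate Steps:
$I{\left(w \right)} = -108$
$\sqrt{f{\left(62 \right)} + I{\left(-133 \right)}} = \sqrt{62^{2} - 108} = \sqrt{3844 - 108} = \sqrt{3736} = 2 \sqrt{934}$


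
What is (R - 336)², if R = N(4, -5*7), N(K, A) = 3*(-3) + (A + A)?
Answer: 172225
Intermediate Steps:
N(K, A) = -9 + 2*A
R = -79 (R = -9 + 2*(-5*7) = -9 + 2*(-35) = -9 - 70 = -79)
(R - 336)² = (-79 - 336)² = (-415)² = 172225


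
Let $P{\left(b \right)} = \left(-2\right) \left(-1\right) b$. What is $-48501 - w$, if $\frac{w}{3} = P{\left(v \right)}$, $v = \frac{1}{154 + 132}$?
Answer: $- \frac{6935646}{143} \approx -48501.0$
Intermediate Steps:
$v = \frac{1}{286} \approx 0.0034965$
$P{\left(b \right)} = 2 b$
$w = \frac{3}{143}$ ($w = 3 \cdot 2 \cdot \frac{1}{286} = 3 \cdot \frac{1}{143} = \frac{3}{143} \approx 0.020979$)
$-48501 - w = -48501 - \frac{3}{143} = - \frac{6935646}{143}$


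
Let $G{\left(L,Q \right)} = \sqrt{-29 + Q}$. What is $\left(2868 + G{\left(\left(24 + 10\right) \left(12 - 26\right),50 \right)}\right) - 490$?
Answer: $2378 + \sqrt{21} \approx 2382.6$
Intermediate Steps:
$\left(2868 + G{\left(\left(24 + 10\right) \left(12 - 26\right),50 \right)}\right) - 490 = \left(2868 + \sqrt{-29 + 50}\right) - 490 = \left(2868 + \sqrt{21}\right) - 490 = 2378 + \sqrt{21}$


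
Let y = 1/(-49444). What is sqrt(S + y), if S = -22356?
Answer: I*sqrt(13663479373465)/24722 ≈ 149.52*I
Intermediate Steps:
y = -1/49444 ≈ -2.0225e-5
sqrt(S + y) = sqrt(-22356 - 1/49444) = sqrt(-1105370065/49444) = I*sqrt(13663479373465)/24722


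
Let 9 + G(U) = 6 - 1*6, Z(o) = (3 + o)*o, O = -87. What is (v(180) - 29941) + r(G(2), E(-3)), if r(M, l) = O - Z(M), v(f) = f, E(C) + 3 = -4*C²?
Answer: -29902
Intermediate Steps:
Z(o) = o*(3 + o)
E(C) = -3 - 4*C²
G(U) = -9 (G(U) = -9 + (6 - 1*6) = -9 + (6 - 6) = -9 + 0 = -9)
r(M, l) = -87 - M*(3 + M)
(v(180) - 29941) + r(G(2), E(-3)) = (180 - 29941) + (-87 - 1*(-9)*(3 - 9)) = -29761 + (-87 - 1*(-9)*(-6)) = -29761 + (-87 - 54) = -29761 - 141 = -29902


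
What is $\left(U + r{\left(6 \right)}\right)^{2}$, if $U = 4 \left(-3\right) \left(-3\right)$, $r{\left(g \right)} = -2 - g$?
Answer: $784$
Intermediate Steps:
$U = 36$ ($U = \left(-12\right) \left(-3\right) = 36$)
$\left(U + r{\left(6 \right)}\right)^{2} = \left(36 - 8\right)^{2} = 28^{2} = 784$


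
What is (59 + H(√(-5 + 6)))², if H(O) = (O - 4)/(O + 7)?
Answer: 219961/64 ≈ 3436.9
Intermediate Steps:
H(O) = (-4 + O)/(7 + O)
(59 + H(√(-5 + 6)))² = (59 + (-4 + √(-5 + 6))/(7 + √(-5 + 6)))² = (59 + (-4 + √1)/(7 + √1))² = (59 + (-4 + 1)/(7 + 1))² = (59 - 3/8)² = (469/8)² = 219961/64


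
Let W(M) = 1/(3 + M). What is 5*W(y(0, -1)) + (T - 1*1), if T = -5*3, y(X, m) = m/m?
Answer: -59/4 ≈ -14.750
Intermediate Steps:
y(X, m) = 1
T = -15
5*W(y(0, -1)) + (T - 1*1) = 5/(3 + 1) + (-15 - 1*1) = 5/4 + (-15 - 1) = 5*(¼) - 16 = 5/4 - 16 = -59/4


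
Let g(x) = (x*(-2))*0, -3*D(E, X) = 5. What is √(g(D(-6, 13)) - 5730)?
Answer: I*√5730 ≈ 75.697*I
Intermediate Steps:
D(E, X) = -5/3 (D(E, X) = -⅓*5 = -5/3)
g(x) = 0 (g(x) = -2*x*0 = 0)
√(g(D(-6, 13)) - 5730) = √(0 - 5730) = √(-5730) = I*√5730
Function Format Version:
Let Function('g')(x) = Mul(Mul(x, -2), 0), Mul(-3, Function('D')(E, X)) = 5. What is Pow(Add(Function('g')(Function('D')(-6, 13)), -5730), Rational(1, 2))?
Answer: Mul(I, Pow(5730, Rational(1, 2))) ≈ Mul(75.697, I)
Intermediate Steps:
Function('D')(E, X) = Rational(-5, 3) (Function('D')(E, X) = Mul(Rational(-1, 3), 5) = Rational(-5, 3))
Function('g')(x) = 0 (Function('g')(x) = Mul(Mul(-2, x), 0) = 0)
Pow(Add(Function('g')(Function('D')(-6, 13)), -5730), Rational(1, 2)) = Pow(Add(0, -5730), Rational(1, 2)) = Pow(-5730, Rational(1, 2)) = Mul(I, Pow(5730, Rational(1, 2)))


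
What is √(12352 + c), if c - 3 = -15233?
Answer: I*√2878 ≈ 53.647*I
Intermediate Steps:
c = -15230 (c = 3 - 15233 = -15230)
√(12352 + c) = √(12352 - 15230) = √(-2878) = I*√2878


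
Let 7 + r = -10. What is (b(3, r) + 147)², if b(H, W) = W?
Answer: 16900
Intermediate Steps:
r = -17 (r = -7 - 10 = -17)
(b(3, r) + 147)² = (-17 + 147)² = 130² = 16900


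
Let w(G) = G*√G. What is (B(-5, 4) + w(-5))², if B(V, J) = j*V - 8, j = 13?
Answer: 5204 + 730*I*√5 ≈ 5204.0 + 1632.3*I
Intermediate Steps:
B(V, J) = -8 + 13*V (B(V, J) = 13*V - 8 = -8 + 13*V)
w(G) = G^(3/2)
(B(-5, 4) + w(-5))² = ((-8 + 13*(-5)) + (-5)^(3/2))² = ((-8 - 65) - 5*I*√5)² = (-73 - 5*I*√5)²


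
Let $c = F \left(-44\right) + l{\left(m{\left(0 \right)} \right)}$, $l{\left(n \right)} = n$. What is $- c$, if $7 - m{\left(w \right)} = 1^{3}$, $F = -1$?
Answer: $-50$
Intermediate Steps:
$m{\left(w \right)} = 6$ ($m{\left(w \right)} = 7 - 1^{3} = 7 - 1 = 6$)
$c = 50$ ($c = \left(-1\right) \left(-44\right) + 6 = 44 + 6 = 50$)
$- c = \left(-1\right) 50 = -50$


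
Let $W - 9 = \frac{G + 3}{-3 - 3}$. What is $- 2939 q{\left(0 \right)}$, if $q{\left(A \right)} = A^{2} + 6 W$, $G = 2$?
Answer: $-144011$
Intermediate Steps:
$W = \frac{49}{6}$ ($W = 9 + \frac{2 + 3}{-3 - 3} = 9 + \frac{5}{-6} = 9 + 5 \left(- \frac{1}{6}\right) = 9 - \frac{5}{6} = \frac{49}{6} \approx 8.1667$)
$q{\left(A \right)} = 49 + A^{2}$ ($q{\left(A \right)} = A^{2} + 6 \cdot \frac{49}{6} = A^{2} + 49 = 49 + A^{2}$)
$- 2939 q{\left(0 \right)} = - 2939 \left(49 + 0^{2}\right) = - 2939 \left(49 + 0\right) = \left(-2939\right) 49 = -144011$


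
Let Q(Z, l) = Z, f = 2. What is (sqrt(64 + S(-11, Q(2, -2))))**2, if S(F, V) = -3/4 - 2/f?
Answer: 249/4 ≈ 62.250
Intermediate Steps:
S(F, V) = -7/4 (S(F, V) = -3/4 - 2/2 = -3*1/4 - 2*1/2 = -3/4 - 1 = -7/4)
(sqrt(64 + S(-11, Q(2, -2))))**2 = (sqrt(64 - 7/4))**2 = (sqrt(249/4))**2 = (sqrt(249)/2)**2 = 249/4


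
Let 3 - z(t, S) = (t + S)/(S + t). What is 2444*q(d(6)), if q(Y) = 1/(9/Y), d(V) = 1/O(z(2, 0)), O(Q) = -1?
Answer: -2444/9 ≈ -271.56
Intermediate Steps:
z(t, S) = 2 (z(t, S) = 3 - (t + S)/(S + t) = 3 - (S + t)/(S + t) = 3 - 1*1 = 3 - 1 = 2)
d(V) = -1 (d(V) = 1/(-1) = -1)
q(Y) = Y/9
2444*q(d(6)) = 2444*((⅑)*(-1)) = 2444*(-⅑) = -2444/9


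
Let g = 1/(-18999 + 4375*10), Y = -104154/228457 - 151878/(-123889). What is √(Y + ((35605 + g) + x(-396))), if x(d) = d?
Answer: 2*√4319794944037466957761079923271165/700535207816023 ≈ 187.64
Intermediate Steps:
Y = 21794057340/28303309273 (Y = -104154*1/228457 - 151878*(-1/123889) = -104154/228457 + 151878/123889 = 21794057340/28303309273 ≈ 0.77002)
g = 1/24751 (g = 1/(-18999 + 43750) = 1/24751 ≈ 4.0402e-5)
√(Y + ((35605 + g) + x(-396))) = √(21794057340/28303309273 + ((35605 + 1/24751) - 396)) = √(21794057340/28303309273 + (881259356/24751 - 396)) = √(21794057340/28303309273 + 871457960/24751) = √(24665683585010885420/700535207816023) = 2*√4319794944037466957761079923271165/700535207816023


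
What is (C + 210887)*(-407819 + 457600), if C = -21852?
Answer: 9410351335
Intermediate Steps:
(C + 210887)*(-407819 + 457600) = (-21852 + 210887)*(-407819 + 457600) = 189035*49781 = 9410351335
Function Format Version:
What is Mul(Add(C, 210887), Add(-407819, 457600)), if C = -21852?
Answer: 9410351335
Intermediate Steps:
Mul(Add(C, 210887), Add(-407819, 457600)) = Mul(Add(-21852, 210887), Add(-407819, 457600)) = Mul(189035, 49781) = 9410351335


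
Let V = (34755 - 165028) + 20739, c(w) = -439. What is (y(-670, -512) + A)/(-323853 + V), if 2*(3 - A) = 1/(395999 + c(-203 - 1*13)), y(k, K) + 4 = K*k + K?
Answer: -270979960239/342861123440 ≈ -0.79035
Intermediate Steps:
y(k, K) = -4 + K + K*k (y(k, K) = -4 + (K*k + K) = -4 + (K + K*k) = -4 + K + K*k)
A = 2373359/791120 (A = 3 - 1/(2*(395999 - 439)) = 3 - ½/395560 = 3 - ½*1/395560 = 3 - 1/791120 = 2373359/791120 ≈ 3.0000)
V = -109534 (V = -130273 + 20739 = -109534)
(y(-670, -512) + A)/(-323853 + V) = ((-4 - 512 - 512*(-670)) + 2373359/791120)/(-323853 - 109534) = ((-4 - 512 + 343040) + 2373359/791120)/(-433387) = (342524 + 2373359/791120)*(-1/433387) = (270979960239/791120)*(-1/433387) = -270979960239/342861123440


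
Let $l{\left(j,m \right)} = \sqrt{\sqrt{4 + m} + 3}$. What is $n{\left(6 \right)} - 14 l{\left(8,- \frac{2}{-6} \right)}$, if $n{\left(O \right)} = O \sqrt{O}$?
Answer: $6 \sqrt{6} - \frac{14 \sqrt{27 + 3 \sqrt{39}}}{3} \approx -16.863$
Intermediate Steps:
$n{\left(O \right)} = O^{\frac{3}{2}}$
$l{\left(j,m \right)} = \sqrt{3 + \sqrt{4 + m}}$
$n{\left(6 \right)} - 14 l{\left(8,- \frac{2}{-6} \right)} = 6^{\frac{3}{2}} - 14 \sqrt{3 + \sqrt{4 - \frac{2}{-6}}} = 6 \sqrt{6} - 14 \sqrt{3 + \sqrt{4 - - \frac{1}{3}}} = 6 \sqrt{6} - 14 \sqrt{3 + \sqrt{4 + \frac{1}{3}}} = 6 \sqrt{6} - 14 \sqrt{3 + \sqrt{\frac{13}{3}}} = 6 \sqrt{6} - 14 \sqrt{3 + \frac{\sqrt{39}}{3}} = - 14 \sqrt{3 + \frac{\sqrt{39}}{3}} + 6 \sqrt{6}$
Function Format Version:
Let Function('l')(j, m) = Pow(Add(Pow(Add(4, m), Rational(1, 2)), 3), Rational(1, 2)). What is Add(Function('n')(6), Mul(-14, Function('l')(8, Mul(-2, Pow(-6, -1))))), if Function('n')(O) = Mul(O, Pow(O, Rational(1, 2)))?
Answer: Add(Mul(6, Pow(6, Rational(1, 2))), Mul(Rational(-14, 3), Pow(Add(27, Mul(3, Pow(39, Rational(1, 2)))), Rational(1, 2)))) ≈ -16.863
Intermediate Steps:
Function('n')(O) = Pow(O, Rational(3, 2))
Function('l')(j, m) = Pow(Add(3, Pow(Add(4, m), Rational(1, 2))), Rational(1, 2))
Add(Function('n')(6), Mul(-14, Function('l')(8, Mul(-2, Pow(-6, -1))))) = Add(Pow(6, Rational(3, 2)), Mul(-14, Pow(Add(3, Pow(Add(4, Mul(-2, Pow(-6, -1))), Rational(1, 2))), Rational(1, 2)))) = Add(Mul(6, Pow(6, Rational(1, 2))), Mul(-14, Pow(Add(3, Pow(Add(4, Mul(-2, Rational(-1, 6))), Rational(1, 2))), Rational(1, 2)))) = Add(Mul(6, Pow(6, Rational(1, 2))), Mul(-14, Pow(Add(3, Pow(Add(4, Rational(1, 3)), Rational(1, 2))), Rational(1, 2)))) = Add(Mul(6, Pow(6, Rational(1, 2))), Mul(-14, Pow(Add(3, Pow(Rational(13, 3), Rational(1, 2))), Rational(1, 2)))) = Add(Mul(6, Pow(6, Rational(1, 2))), Mul(-14, Pow(Add(3, Mul(Rational(1, 3), Pow(39, Rational(1, 2)))), Rational(1, 2)))) = Add(Mul(-14, Pow(Add(3, Mul(Rational(1, 3), Pow(39, Rational(1, 2)))), Rational(1, 2))), Mul(6, Pow(6, Rational(1, 2))))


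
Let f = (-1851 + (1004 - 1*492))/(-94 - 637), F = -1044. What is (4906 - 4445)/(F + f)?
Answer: -336991/761825 ≈ -0.44235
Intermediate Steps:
f = 1339/731 (f = (-1851 + (1004 - 492))/(-731) = (-1851 + 512)*(-1/731) = -1339*(-1/731) = 1339/731 ≈ 1.8317)
(4906 - 4445)/(F + f) = (4906 - 4445)/(-1044 + 1339/731) = 461/(-761825/731) = 461*(-731/761825) = -336991/761825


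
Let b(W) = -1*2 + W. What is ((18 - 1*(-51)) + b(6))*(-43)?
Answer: -3139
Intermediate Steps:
b(W) = -2 + W
((18 - 1*(-51)) + b(6))*(-43) = ((18 - 1*(-51)) + (-2 + 6))*(-43) = ((18 + 51) + 4)*(-43) = (69 + 4)*(-43) = 73*(-43) = -3139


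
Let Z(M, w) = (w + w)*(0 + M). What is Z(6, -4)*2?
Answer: -96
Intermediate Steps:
Z(M, w) = 2*M*w (Z(M, w) = (2*w)*M = 2*M*w)
Z(6, -4)*2 = (2*6*(-4))*2 = -48*2 = -96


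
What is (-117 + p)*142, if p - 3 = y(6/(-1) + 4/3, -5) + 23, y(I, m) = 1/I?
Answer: -90667/7 ≈ -12952.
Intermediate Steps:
p = 361/14 (p = 3 + (1/(6/(-1) + 4/3) + 23) = 3 + (1/(6*(-1) + 4*(1/3)) + 23) = 3 + (1/(-6 + 4/3) + 23) = 3 + (1/(-14/3) + 23) = 3 + (-3/14 + 23) = 3 + 319/14 = 361/14 ≈ 25.786)
(-117 + p)*142 = (-117 + 361/14)*142 = -1277/14*142 = -90667/7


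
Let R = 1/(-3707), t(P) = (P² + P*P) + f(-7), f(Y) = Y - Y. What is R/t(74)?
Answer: -1/40599064 ≈ -2.4631e-8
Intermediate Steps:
f(Y) = 0
t(P) = 2*P² (t(P) = (P² + P*P) + 0 = (P² + P²) + 0 = 2*P² + 0 = 2*P²)
R = -1/3707 ≈ -0.00026976
R/t(74) = -1/(3707*(2*74²)) = -1/(3707*(2*5476)) = -1/3707/10952 = -1/3707*1/10952 = -1/40599064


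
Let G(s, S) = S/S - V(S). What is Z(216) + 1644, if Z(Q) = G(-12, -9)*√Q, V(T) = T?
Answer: 1644 + 60*√6 ≈ 1791.0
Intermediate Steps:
G(s, S) = 1 - S (G(s, S) = S/S - S = 1 - S)
Z(Q) = 10*√Q (Z(Q) = (1 - 1*(-9))*√Q = (1 + 9)*√Q = 10*√Q)
Z(216) + 1644 = 10*√216 + 1644 = 10*(6*√6) + 1644 = 60*√6 + 1644 = 1644 + 60*√6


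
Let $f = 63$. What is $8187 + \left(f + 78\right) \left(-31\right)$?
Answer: $3816$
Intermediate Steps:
$8187 + \left(f + 78\right) \left(-31\right) = 8187 + \left(63 + 78\right) \left(-31\right) = 8187 + 141 \left(-31\right) = 8187 - 4371 = 3816$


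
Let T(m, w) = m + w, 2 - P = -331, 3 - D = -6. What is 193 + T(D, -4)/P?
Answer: 64274/333 ≈ 193.02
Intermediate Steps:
D = 9 (D = 3 - 1*(-6) = 3 + 6 = 9)
P = 333 (P = 2 - 1*(-331) = 2 + 331 = 333)
193 + T(D, -4)/P = 193 + (9 - 4)/333 = 193 + 5*(1/333) = 193 + 5/333 = 64274/333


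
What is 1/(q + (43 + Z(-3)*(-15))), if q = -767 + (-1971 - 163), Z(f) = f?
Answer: -1/2813 ≈ -0.00035549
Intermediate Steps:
q = -2901 (q = -767 - 2134 = -2901)
1/(q + (43 + Z(-3)*(-15))) = 1/(-2901 + (43 - 3*(-15))) = 1/(-2901 + (43 + 45)) = 1/(-2901 + 88) = 1/(-2813) = -1/2813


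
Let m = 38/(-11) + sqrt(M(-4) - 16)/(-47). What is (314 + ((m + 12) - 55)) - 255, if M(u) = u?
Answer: 138/11 - 2*I*sqrt(5)/47 ≈ 12.545 - 0.095152*I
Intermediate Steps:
m = -38/11 - 2*I*sqrt(5)/47 (m = 38/(-11) + sqrt(-4 - 16)/(-47) = 38*(-1/11) + sqrt(-20)*(-1/47) = -38/11 + (2*I*sqrt(5))*(-1/47) = -38/11 - 2*I*sqrt(5)/47 ≈ -3.4545 - 0.095152*I)
(314 + ((m + 12) - 55)) - 255 = (314 + (((-38/11 - 2*I*sqrt(5)/47) + 12) - 55)) - 255 = (314 + ((94/11 - 2*I*sqrt(5)/47) - 55)) - 255 = (314 + (-511/11 - 2*I*sqrt(5)/47)) - 255 = (2943/11 - 2*I*sqrt(5)/47) - 255 = 138/11 - 2*I*sqrt(5)/47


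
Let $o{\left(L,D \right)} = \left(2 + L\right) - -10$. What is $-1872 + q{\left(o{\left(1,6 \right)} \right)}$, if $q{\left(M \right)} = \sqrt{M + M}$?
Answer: $-1872 + \sqrt{26} \approx -1866.9$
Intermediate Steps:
$o{\left(L,D \right)} = 12 + L$ ($o{\left(L,D \right)} = \left(2 + L\right) + 10 = 12 + L$)
$q{\left(M \right)} = \sqrt{2} \sqrt{M}$ ($q{\left(M \right)} = \sqrt{2 M} = \sqrt{2} \sqrt{M}$)
$-1872 + q{\left(o{\left(1,6 \right)} \right)} = -1872 + \sqrt{2} \sqrt{12 + 1} = -1872 + \sqrt{2} \sqrt{13} = -1872 + \sqrt{26}$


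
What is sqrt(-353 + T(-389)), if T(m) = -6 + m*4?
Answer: I*sqrt(1915) ≈ 43.761*I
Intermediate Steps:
T(m) = -6 + 4*m
sqrt(-353 + T(-389)) = sqrt(-353 + (-6 + 4*(-389))) = sqrt(-353 + (-6 - 1556)) = sqrt(-353 - 1562) = sqrt(-1915) = I*sqrt(1915)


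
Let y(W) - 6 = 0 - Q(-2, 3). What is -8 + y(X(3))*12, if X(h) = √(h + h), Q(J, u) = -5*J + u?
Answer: -92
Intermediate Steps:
Q(J, u) = u - 5*J
X(h) = √2*√h (X(h) = √(2*h) = √2*√h)
y(W) = -7 (y(W) = 6 + (0 - (3 - 5*(-2))) = 6 + (0 - (3 + 10)) = 6 + (0 - 1*13) = 6 + (0 - 13) = 6 - 13 = -7)
-8 + y(X(3))*12 = -8 - 7*12 = -8 - 84 = -92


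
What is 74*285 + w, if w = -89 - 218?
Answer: 20783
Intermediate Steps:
w = -307
74*285 + w = 74*285 - 307 = 21090 - 307 = 20783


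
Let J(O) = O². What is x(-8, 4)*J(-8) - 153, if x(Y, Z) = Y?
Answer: -665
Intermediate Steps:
x(-8, 4)*J(-8) - 153 = -8*(-8)² - 153 = -8*64 - 153 = -512 - 153 = -665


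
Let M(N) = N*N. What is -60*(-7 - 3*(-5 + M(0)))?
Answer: -480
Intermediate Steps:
M(N) = N**2
-60*(-7 - 3*(-5 + M(0))) = -60*(-7 - 3*(-5 + 0**2)) = -60*(-7 - 3*(-5 + 0)) = -60*(-7 - 3*(-5)) = -60*(-7 + 15) = -60*8 = -480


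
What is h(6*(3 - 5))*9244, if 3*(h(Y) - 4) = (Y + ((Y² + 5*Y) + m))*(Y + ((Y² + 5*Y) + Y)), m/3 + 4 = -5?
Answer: 8356576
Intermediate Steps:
m = -27 (m = -12 + 3*(-5) = -12 - 15 = -27)
h(Y) = 4 + (Y² + 7*Y)*(-27 + Y² + 6*Y)/3 (h(Y) = 4 + ((Y + ((Y² + 5*Y) - 27))*(Y + ((Y² + 5*Y) + Y)))/3 = 4 + ((Y + (-27 + Y² + 5*Y))*(Y + (Y² + 6*Y)))/3 = 4 + ((-27 + Y² + 6*Y)*(Y² + 7*Y))/3 = 4 + ((Y² + 7*Y)*(-27 + Y² + 6*Y))/3 = 4 + (Y² + 7*Y)*(-27 + Y² + 6*Y)/3)
h(6*(3 - 5))*9244 = (4 - 378*(3 - 5) + 5*(6*(3 - 5))² + (6*(3 - 5))⁴/3 + 13*(6*(3 - 5))³/3)*9244 = (4 - 378*(-2) + 5*(6*(-2))² + (6*(-2))⁴/3 + 13*(6*(-2))³/3)*9244 = (4 - 63*(-12) + 5*(-12)² + (⅓)*(-12)⁴ + (13/3)*(-12)³)*9244 = (4 + 756 + 5*144 + (⅓)*20736 + (13/3)*(-1728))*9244 = (4 + 756 + 720 + 6912 - 7488)*9244 = 904*9244 = 8356576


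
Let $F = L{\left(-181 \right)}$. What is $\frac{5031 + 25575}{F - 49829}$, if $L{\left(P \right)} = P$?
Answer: $- \frac{5101}{8335} \approx -0.612$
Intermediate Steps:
$F = -181$
$\frac{5031 + 25575}{F - 49829} = \frac{5031 + 25575}{-181 - 49829} = \frac{30606}{-50010} = 30606 \left(- \frac{1}{50010}\right) = - \frac{5101}{8335}$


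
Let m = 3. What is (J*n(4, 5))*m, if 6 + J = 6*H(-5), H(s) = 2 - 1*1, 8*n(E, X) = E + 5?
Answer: 0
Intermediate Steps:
n(E, X) = 5/8 + E/8 (n(E, X) = (E + 5)/8 = (5 + E)/8 = 5/8 + E/8)
H(s) = 1 (H(s) = 2 - 1 = 1)
J = 0 (J = -6 + 6*1 = -6 + 6 = 0)
(J*n(4, 5))*m = (0*(5/8 + (⅛)*4))*3 = (0*(5/8 + ½))*3 = (0*(9/8))*3 = 0*3 = 0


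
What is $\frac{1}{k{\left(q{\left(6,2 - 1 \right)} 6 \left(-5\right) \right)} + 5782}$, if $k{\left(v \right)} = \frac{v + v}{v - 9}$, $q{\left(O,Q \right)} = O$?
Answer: $\frac{21}{121462} \approx 0.00017289$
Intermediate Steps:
$k{\left(v \right)} = \frac{2 v}{-9 + v}$
$\frac{1}{k{\left(q{\left(6,2 - 1 \right)} 6 \left(-5\right) \right)} + 5782} = \frac{1}{\frac{2 \cdot 6 \cdot 6 \left(-5\right)}{-9 + 6 \cdot 6 \left(-5\right)} + 5782} = \frac{1}{\frac{2 \cdot 36 \left(-5\right)}{-9 + 36 \left(-5\right)} + 5782} = \frac{1}{2 \left(-180\right) \frac{1}{-9 - 180} + 5782} = \frac{1}{2 \left(-180\right) \frac{1}{-189} + 5782} = \frac{1}{2 \left(-180\right) \left(- \frac{1}{189}\right) + 5782} = \frac{1}{\frac{40}{21} + 5782} = \frac{1}{\frac{121462}{21}} = \frac{21}{121462}$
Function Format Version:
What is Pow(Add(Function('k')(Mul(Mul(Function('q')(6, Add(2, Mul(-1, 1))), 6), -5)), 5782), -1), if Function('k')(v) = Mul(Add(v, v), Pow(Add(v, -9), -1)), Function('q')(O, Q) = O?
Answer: Rational(21, 121462) ≈ 0.00017289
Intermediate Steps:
Function('k')(v) = Mul(2, v, Pow(Add(-9, v), -1)) (Function('k')(v) = Mul(Mul(2, v), Pow(Add(-9, v), -1)) = Mul(2, v, Pow(Add(-9, v), -1)))
Pow(Add(Function('k')(Mul(Mul(Function('q')(6, Add(2, Mul(-1, 1))), 6), -5)), 5782), -1) = Pow(Add(Mul(2, Mul(Mul(6, 6), -5), Pow(Add(-9, Mul(Mul(6, 6), -5)), -1)), 5782), -1) = Pow(Add(Mul(2, Mul(36, -5), Pow(Add(-9, Mul(36, -5)), -1)), 5782), -1) = Pow(Add(Mul(2, -180, Pow(Add(-9, -180), -1)), 5782), -1) = Pow(Add(Mul(2, -180, Pow(-189, -1)), 5782), -1) = Pow(Add(Mul(2, -180, Rational(-1, 189)), 5782), -1) = Pow(Add(Rational(40, 21), 5782), -1) = Pow(Rational(121462, 21), -1) = Rational(21, 121462)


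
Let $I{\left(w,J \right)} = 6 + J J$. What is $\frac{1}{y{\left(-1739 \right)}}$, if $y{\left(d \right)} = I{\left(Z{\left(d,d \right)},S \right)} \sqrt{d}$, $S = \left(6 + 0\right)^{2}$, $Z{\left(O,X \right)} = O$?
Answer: $- \frac{i \sqrt{1739}}{2264178} \approx - 1.8418 \cdot 10^{-5} i$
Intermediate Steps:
$S = 36$ ($S = 6^{2} = 36$)
$I{\left(w,J \right)} = 6 + J^{2}$
$y{\left(d \right)} = 1302 \sqrt{d}$ ($y{\left(d \right)} = \left(6 + 36^{2}\right) \sqrt{d} = \left(6 + 1296\right) \sqrt{d} = 1302 \sqrt{d}$)
$\frac{1}{y{\left(-1739 \right)}} = \frac{1}{1302 \sqrt{-1739}} = \frac{1}{1302 i \sqrt{1739}} = - \frac{i \sqrt{1739}}{2264178}$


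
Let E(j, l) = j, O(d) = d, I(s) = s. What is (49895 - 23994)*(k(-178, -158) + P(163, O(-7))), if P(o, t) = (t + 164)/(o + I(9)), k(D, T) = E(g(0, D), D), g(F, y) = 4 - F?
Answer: 21886345/172 ≈ 1.2725e+5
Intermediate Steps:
k(D, T) = 4 (k(D, T) = 4 - 1*0 = 4 + 0 = 4)
P(o, t) = (164 + t)/(9 + o) (P(o, t) = (t + 164)/(o + 9) = (164 + t)/(9 + o))
(49895 - 23994)*(k(-178, -158) + P(163, O(-7))) = (49895 - 23994)*(4 + (164 - 7)/(9 + 163)) = 25901*(4 + 157/172) = 25901*(845/172) = 21886345/172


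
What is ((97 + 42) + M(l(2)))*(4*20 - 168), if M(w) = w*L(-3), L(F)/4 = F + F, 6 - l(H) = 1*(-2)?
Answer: 4664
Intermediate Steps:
l(H) = 8 (l(H) = 6 - (-2) = 6 - 1*(-2) = 6 + 2 = 8)
L(F) = 8*F (L(F) = 4*(F + F) = 4*(2*F) = 8*F)
M(w) = -24*w (M(w) = w*(8*(-3)) = w*(-24) = -24*w)
((97 + 42) + M(l(2)))*(4*20 - 168) = ((97 + 42) - 24*8)*(4*20 - 168) = (139 - 192)*(80 - 168) = -53*(-88) = 4664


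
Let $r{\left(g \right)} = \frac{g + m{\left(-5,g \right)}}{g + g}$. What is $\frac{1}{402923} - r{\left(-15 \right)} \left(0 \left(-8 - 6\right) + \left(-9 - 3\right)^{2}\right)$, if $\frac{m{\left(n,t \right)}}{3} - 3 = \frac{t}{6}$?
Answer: $- \frac{130547047}{2014615} \approx -64.8$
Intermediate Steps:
$m{\left(n,t \right)} = 9 + \frac{t}{2}$ ($m{\left(n,t \right)} = 9 + 3 \frac{t}{6} = 9 + \frac{t}{2}$)
$r{\left(g \right)} = \frac{9 + \frac{3 g}{2}}{2 g}$ ($r{\left(g \right)} = \frac{g + \left(9 + \frac{g}{2}\right)}{g + g} = \frac{9 + \frac{3 g}{2}}{2 g}$)
$\frac{1}{402923} - r{\left(-15 \right)} \left(0 \left(-8 - 6\right) + \left(-9 - 3\right)^{2}\right) = \frac{1}{402923} - \frac{3 \left(6 - 15\right)}{4 \left(-15\right)} \left(0 \left(-8 - 6\right) + \left(-9 - 3\right)^{2}\right) = \frac{1}{402923} - \frac{3}{4} \left(- \frac{1}{15}\right) \left(-9\right) \left(0 \left(-14\right) + \left(-12\right)^{2}\right) = \frac{1}{402923} - \frac{9 \left(0 + 144\right)}{20} = \frac{1}{402923} - \frac{9}{20} \cdot 144 = \frac{1}{402923} - \frac{324}{5} = - \frac{130547047}{2014615}$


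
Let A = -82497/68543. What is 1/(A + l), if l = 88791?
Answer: 68543/6085919016 ≈ 1.1263e-5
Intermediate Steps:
A = -82497/68543 (A = -82497*1/68543 = -82497/68543 ≈ -1.2036)
1/(A + l) = 1/(-82497/68543 + 88791) = 1/(6085919016/68543) = 68543/6085919016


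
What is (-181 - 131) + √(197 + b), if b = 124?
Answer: -312 + √321 ≈ -294.08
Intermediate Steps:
(-181 - 131) + √(197 + b) = (-181 - 131) + √(197 + 124) = -312 + √321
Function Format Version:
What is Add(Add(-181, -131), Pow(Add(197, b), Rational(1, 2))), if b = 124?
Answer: Add(-312, Pow(321, Rational(1, 2))) ≈ -294.08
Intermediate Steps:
Add(Add(-181, -131), Pow(Add(197, b), Rational(1, 2))) = Add(Add(-181, -131), Pow(Add(197, 124), Rational(1, 2))) = Add(-312, Pow(321, Rational(1, 2)))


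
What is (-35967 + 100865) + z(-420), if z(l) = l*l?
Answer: 241298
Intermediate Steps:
z(l) = l²
(-35967 + 100865) + z(-420) = (-35967 + 100865) + (-420)² = 64898 + 176400 = 241298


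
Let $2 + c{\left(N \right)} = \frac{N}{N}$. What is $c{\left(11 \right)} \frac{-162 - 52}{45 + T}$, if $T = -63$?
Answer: $- \frac{107}{9} \approx -11.889$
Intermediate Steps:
$c{\left(N \right)} = -1$ ($c{\left(N \right)} = -2 + \frac{N}{N} = -2 + 1 = -1$)
$c{\left(11 \right)} \frac{-162 - 52}{45 + T} = - \frac{-162 - 52}{45 - 63} = - \frac{-214}{-18} = - \frac{\left(-214\right) \left(-1\right)}{18} = \left(-1\right) \frac{107}{9} = - \frac{107}{9}$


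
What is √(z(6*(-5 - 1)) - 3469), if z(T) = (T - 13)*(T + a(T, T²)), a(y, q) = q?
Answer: I*√65209 ≈ 255.36*I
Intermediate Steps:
z(T) = (-13 + T)*(T + T²) (z(T) = (T - 13)*(T + T²) = (-13 + T)*(T + T²))
√(z(6*(-5 - 1)) - 3469) = √((6*(-5 - 1))*(-13 + (6*(-5 - 1))² - 72*(-5 - 1)) - 3469) = √((6*(-6))*(-13 + (6*(-6))² - 72*(-6)) - 3469) = √(-36*(-13 + (-36)² - 12*(-36)) - 3469) = √(-36*(-13 + 1296 + 432) - 3469) = √(-36*1715 - 3469) = √(-61740 - 3469) = √(-65209) = I*√65209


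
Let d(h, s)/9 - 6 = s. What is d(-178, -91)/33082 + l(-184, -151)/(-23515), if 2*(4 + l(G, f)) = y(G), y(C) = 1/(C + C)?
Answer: -77308583/3367949984 ≈ -0.022954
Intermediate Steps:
y(C) = 1/(2*C)
l(G, f) = -4 + 1/(4*G) (l(G, f) = -4 + (1/(2*G))/2 = -4 + 1/(4*G))
d(h, s) = 54 + 9*s
d(-178, -91)/33082 + l(-184, -151)/(-23515) = (54 + 9*(-91))/33082 + (-4 + (¼)/(-184))/(-23515) = (54 - 819)*(1/33082) + (-4 + (¼)*(-1/184))*(-1/23515) = -765*1/33082 + (-4 - 1/736)*(-1/23515) = -45/1946 - 2945/736*(-1/23515) = -45/1946 + 589/3461408 = -77308583/3367949984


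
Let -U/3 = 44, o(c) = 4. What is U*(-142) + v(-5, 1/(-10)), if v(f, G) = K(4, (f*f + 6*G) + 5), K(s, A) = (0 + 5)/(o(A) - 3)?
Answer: 18749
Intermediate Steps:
U = -132 (U = -3*44 = -132)
K(s, A) = 5 (K(s, A) = (0 + 5)/(4 - 3) = 5/1 = 5*1 = 5)
v(f, G) = 5
U*(-142) + v(-5, 1/(-10)) = -132*(-142) + 5 = 18744 + 5 = 18749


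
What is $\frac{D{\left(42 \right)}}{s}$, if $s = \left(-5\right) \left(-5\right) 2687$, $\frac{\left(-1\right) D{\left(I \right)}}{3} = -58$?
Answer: $\frac{174}{67175} \approx 0.0025903$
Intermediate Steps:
$D{\left(I \right)} = 174$ ($D{\left(I \right)} = \left(-3\right) \left(-58\right) = 174$)
$s = 67175$ ($s = 25 \cdot 2687 = 67175$)
$\frac{D{\left(42 \right)}}{s} = \frac{174}{67175}$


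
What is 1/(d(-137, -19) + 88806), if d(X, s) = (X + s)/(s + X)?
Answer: 1/88807 ≈ 1.1260e-5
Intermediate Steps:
d(X, s) = 1 (d(X, s) = (X + s)/(X + s) = 1)
1/(d(-137, -19) + 88806) = 1/(1 + 88806) = 1/88807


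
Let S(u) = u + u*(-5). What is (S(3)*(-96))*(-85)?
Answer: -97920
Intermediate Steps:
S(u) = -4*u (S(u) = u - 5*u = -4*u)
(S(3)*(-96))*(-85) = (-4*3*(-96))*(-85) = -12*(-96)*(-85) = 1152*(-85) = -97920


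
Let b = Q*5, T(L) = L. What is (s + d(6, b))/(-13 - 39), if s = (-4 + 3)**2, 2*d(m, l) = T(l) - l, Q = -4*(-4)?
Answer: -1/52 ≈ -0.019231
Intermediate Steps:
Q = 16
b = 80 (b = 16*5 = 80)
d(m, l) = 0 (d(m, l) = (l - l)/2 = (1/2)*0 = 0)
s = 1 (s = (-1)**2 = 1)
(s + d(6, b))/(-13 - 39) = (1 + 0)/(-13 - 39) = 1/(-52) = 1*(-1/52) = -1/52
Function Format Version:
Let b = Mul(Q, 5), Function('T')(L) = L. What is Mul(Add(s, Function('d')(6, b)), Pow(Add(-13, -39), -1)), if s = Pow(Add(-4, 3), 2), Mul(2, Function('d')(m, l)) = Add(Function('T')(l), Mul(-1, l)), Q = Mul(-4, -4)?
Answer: Rational(-1, 52) ≈ -0.019231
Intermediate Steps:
Q = 16
b = 80 (b = Mul(16, 5) = 80)
Function('d')(m, l) = 0 (Function('d')(m, l) = Mul(Rational(1, 2), Add(l, Mul(-1, l))) = Mul(Rational(1, 2), 0) = 0)
s = 1 (s = Pow(-1, 2) = 1)
Mul(Add(s, Function('d')(6, b)), Pow(Add(-13, -39), -1)) = Mul(Add(1, 0), Pow(Add(-13, -39), -1)) = Mul(1, Pow(-52, -1)) = Mul(1, Rational(-1, 52)) = Rational(-1, 52)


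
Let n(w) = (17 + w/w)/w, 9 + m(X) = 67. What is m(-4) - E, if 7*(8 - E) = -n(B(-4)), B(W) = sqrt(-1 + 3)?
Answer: 50 - 9*sqrt(2)/7 ≈ 48.182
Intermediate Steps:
m(X) = 58 (m(X) = -9 + 67 = 58)
B(W) = sqrt(2)
n(w) = 18/w (n(w) = (17 + 1)/w = 18/w)
E = 8 + 9*sqrt(2)/7 (E = 8 - (-1)*18/(sqrt(2))/7 = 8 - (-1)*18*(sqrt(2)/2)/7 = 8 - (-1)*9*sqrt(2)/7 = 8 - (-9)*sqrt(2)/7 = 8 + 9*sqrt(2)/7 ≈ 9.8183)
m(-4) - E = 58 - (8 + 9*sqrt(2)/7) = 58 + (-8 - 9*sqrt(2)/7) = 50 - 9*sqrt(2)/7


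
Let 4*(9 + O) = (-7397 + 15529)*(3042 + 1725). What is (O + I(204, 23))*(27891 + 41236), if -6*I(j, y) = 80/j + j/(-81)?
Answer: 922494515862434/1377 ≈ 6.6993e+11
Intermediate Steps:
O = 9691302 (O = -9 + ((-7397 + 15529)*(3042 + 1725))/4 = -9 + (8132*4767)/4 = -9 + (1/4)*38765244 = -9 + 9691311 = 9691302)
I(j, y) = -40/(3*j) + j/486 (I(j, y) = -(80/j + j/(-81))/6 = -(80/j + j*(-1/81))/6 = -(80/j - j/81)/6 = -40/(3*j) + j/486)
(O + I(204, 23))*(27891 + 41236) = (9691302 + (1/486)*(-6480 + 204**2)/204)*(27891 + 41236) = (9691302 + (1/486)*(1/204)*(-6480 + 41616))*69127 = (9691302 + (1/486)*(1/204)*35136)*69127 = (9691302 + 488/1377)*69127 = (13344923342/1377)*69127 = 922494515862434/1377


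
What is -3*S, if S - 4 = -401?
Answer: 1191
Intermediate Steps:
S = -397 (S = 4 - 401 = -397)
-3*S = -3*(-397) = 1191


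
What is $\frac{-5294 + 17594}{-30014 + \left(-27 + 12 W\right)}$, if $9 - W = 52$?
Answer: $- \frac{12300}{30557} \approx -0.40253$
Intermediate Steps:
$W = -43$ ($W = 9 - 52 = -43$)
$\frac{-5294 + 17594}{-30014 + \left(-27 + 12 W\right)} = \frac{-5294 + 17594}{-30014 + \left(-27 + 12 \left(-43\right)\right)} = \frac{12300}{-30014 - 543} = \frac{12300}{-30557} = 12300 \left(- \frac{1}{30557}\right) = - \frac{12300}{30557}$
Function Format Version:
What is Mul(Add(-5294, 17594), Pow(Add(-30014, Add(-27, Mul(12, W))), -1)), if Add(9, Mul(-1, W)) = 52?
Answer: Rational(-12300, 30557) ≈ -0.40253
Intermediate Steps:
W = -43 (W = Add(9, Mul(-1, 52)) = Add(9, -52) = -43)
Mul(Add(-5294, 17594), Pow(Add(-30014, Add(-27, Mul(12, W))), -1)) = Mul(Add(-5294, 17594), Pow(Add(-30014, Add(-27, Mul(12, -43))), -1)) = Mul(12300, Pow(Add(-30014, Add(-27, -516)), -1)) = Mul(12300, Pow(Add(-30014, -543), -1)) = Mul(12300, Pow(-30557, -1)) = Mul(12300, Rational(-1, 30557)) = Rational(-12300, 30557)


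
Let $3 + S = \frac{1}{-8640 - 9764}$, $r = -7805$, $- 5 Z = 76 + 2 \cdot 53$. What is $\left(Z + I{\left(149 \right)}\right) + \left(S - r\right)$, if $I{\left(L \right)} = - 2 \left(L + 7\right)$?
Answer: $\frac{685880267}{92020} \approx 7453.6$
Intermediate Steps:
$Z = - \frac{182}{5}$ ($Z = - \frac{76 + 2 \cdot 53}{5} = - \frac{76 + 106}{5} = \left(- \frac{1}{5}\right) 182 = - \frac{182}{5} \approx -36.4$)
$I{\left(L \right)} = -14 - 2 L$ ($I{\left(L \right)} = - 2 \left(7 + L\right) = -14 - 2 L$)
$S = - \frac{55213}{18404}$ ($S = -3 + \frac{1}{-8640 - 9764} = -3 + \frac{1}{-18404} = -3 - \frac{1}{18404} = - \frac{55213}{18404} \approx -3.0001$)
$\left(Z + I{\left(149 \right)}\right) + \left(S - r\right) = \left(- \frac{182}{5} - 312\right) - - \frac{143588007}{18404} = \left(- \frac{182}{5} - 312\right) + \left(- \frac{55213}{18404} + 7805\right) = \left(- \frac{182}{5} - 312\right) + \frac{143588007}{18404} = - \frac{1742}{5} + \frac{143588007}{18404} = \frac{685880267}{92020}$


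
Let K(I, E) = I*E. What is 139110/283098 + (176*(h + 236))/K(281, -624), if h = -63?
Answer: 164295166/517078497 ≈ 0.31774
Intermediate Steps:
K(I, E) = E*I
139110/283098 + (176*(h + 236))/K(281, -624) = 139110/283098 + (176*(-63 + 236))/((-624*281)) = 139110*(1/283098) + (176*173)/(-175344) = 23185/47183 + 30448*(-1/175344) = 23185/47183 - 1903/10959 = 164295166/517078497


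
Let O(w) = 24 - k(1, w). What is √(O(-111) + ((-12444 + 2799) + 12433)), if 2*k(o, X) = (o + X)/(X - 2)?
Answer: √35900213/113 ≈ 53.024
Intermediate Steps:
k(o, X) = (X + o)/(2*(-2 + X)) (k(o, X) = ((o + X)/(X - 2))/2 = ((X + o)/(-2 + X))/2 = (X + o)/(2*(-2 + X)))
O(w) = 24 - (1 + w)/(2*(-2 + w)) (O(w) = 24 - (w + 1)/(2*(-2 + w)) = 24 - (1 + w)/(2*(-2 + w)))
√(O(-111) + ((-12444 + 2799) + 12433)) = √((-97 + 47*(-111))/(2*(-2 - 111)) + ((-12444 + 2799) + 12433)) = √((½)*(-97 - 5217)/(-113) + (-9645 + 12433)) = √((½)*(-1/113)*(-5314) + 2788) = √(2657/113 + 2788) = √(317701/113) = √35900213/113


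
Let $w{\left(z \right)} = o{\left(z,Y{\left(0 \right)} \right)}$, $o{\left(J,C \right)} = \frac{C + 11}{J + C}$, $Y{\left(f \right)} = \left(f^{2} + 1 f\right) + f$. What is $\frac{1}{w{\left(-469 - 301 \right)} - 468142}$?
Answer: $- \frac{70}{32769941} \approx -2.1361 \cdot 10^{-6}$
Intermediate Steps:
$Y{\left(f \right)} = f^{2} + 2 f$ ($Y{\left(f \right)} = \left(f^{2} + f\right) + f = \left(f + f^{2}\right) + f = f^{2} + 2 f$)
$o{\left(J,C \right)} = \frac{11 + C}{C + J}$
$w{\left(z \right)} = \frac{11}{z}$ ($w{\left(z \right)} = \frac{11 + 0 \left(2 + 0\right)}{0 \left(2 + 0\right) + z} = \frac{11 + 0 \cdot 2}{0 \cdot 2 + z} = \frac{11 + 0}{0 + z} = \frac{1}{z} 11 = \frac{11}{z}$)
$\frac{1}{w{\left(-469 - 301 \right)} - 468142} = \frac{1}{\frac{11}{-469 - 301} - 468142} = \frac{1}{\frac{11}{-770} - 468142} = \frac{1}{11 \left(- \frac{1}{770}\right) - 468142} = \frac{1}{- \frac{1}{70} - 468142} = \frac{1}{- \frac{32769941}{70}} = - \frac{70}{32769941}$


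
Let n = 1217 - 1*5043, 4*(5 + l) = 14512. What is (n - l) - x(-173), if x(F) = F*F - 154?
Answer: -37224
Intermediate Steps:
x(F) = -154 + F² (x(F) = F² - 154 = -154 + F²)
l = 3623 (l = -5 + (¼)*14512 = -5 + 3628 = 3623)
n = -3826 (n = 1217 - 5043 = -3826)
(n - l) - x(-173) = (-3826 - 1*3623) - (-154 + (-173)²) = (-3826 - 3623) - (-154 + 29929) = -7449 - 1*29775 = -7449 - 29775 = -37224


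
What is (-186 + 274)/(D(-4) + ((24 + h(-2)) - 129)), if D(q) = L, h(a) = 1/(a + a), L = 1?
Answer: -352/417 ≈ -0.84412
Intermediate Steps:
h(a) = 1/(2*a)
D(q) = 1
(-186 + 274)/(D(-4) + ((24 + h(-2)) - 129)) = (-186 + 274)/(1 + ((24 + (½)/(-2)) - 129)) = 88/(1 + ((24 + (½)*(-½)) - 129)) = 88/(1 + ((24 - ¼) - 129)) = 88/(1 + (95/4 - 129)) = 88/(1 - 421/4) = 88/(-417/4) = 88*(-4/417) = -352/417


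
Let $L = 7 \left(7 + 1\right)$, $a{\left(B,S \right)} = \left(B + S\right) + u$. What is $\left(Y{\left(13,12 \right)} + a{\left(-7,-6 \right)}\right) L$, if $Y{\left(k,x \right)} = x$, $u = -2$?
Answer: $-168$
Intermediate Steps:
$a{\left(B,S \right)} = -2 + B + S$ ($a{\left(B,S \right)} = \left(B + S\right) - 2 = -2 + B + S$)
$L = 56$ ($L = 7 \cdot 8 = 56$)
$\left(Y{\left(13,12 \right)} + a{\left(-7,-6 \right)}\right) L = \left(12 - 15\right) 56 = \left(-3\right) 56 = -168$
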